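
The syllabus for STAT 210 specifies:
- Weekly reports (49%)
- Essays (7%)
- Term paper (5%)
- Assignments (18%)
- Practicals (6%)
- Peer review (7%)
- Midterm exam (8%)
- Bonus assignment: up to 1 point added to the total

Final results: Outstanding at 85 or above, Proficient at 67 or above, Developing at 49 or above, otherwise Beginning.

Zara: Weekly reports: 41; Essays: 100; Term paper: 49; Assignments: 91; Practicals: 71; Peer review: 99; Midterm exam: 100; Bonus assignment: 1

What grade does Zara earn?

Weighted total:
  Weekly reports 41 × 0.49 = 20.09
  Essays 100 × 0.07 = 7
  Term paper 49 × 0.05 = 2.45
  Assignments 91 × 0.18 = 16.38
  Practicals 71 × 0.06 = 4.26
  Peer review 99 × 0.07 = 6.93
  Midterm exam 100 × 0.08 = 8
Sum = 65.11
Bonus assignment: 65.11 + 1 = 66.11
66.11 is ≥ 49 and < 67 → Developing

Developing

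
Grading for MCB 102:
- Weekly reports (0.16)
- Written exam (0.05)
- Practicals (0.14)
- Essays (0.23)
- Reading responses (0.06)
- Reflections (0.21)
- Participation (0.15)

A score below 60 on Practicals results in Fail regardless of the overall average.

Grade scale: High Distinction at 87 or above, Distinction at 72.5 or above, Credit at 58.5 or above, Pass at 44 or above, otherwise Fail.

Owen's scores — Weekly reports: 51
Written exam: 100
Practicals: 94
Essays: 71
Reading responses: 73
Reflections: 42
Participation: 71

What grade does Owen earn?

Practicals score 94 ≥ 60: minimum met.
Weighted total:
  Weekly reports 51 × 0.16 = 8.16
  Written exam 100 × 0.05 = 5
  Practicals 94 × 0.14 = 13.16
  Essays 71 × 0.23 = 16.33
  Reading responses 73 × 0.06 = 4.38
  Reflections 42 × 0.21 = 8.82
  Participation 71 × 0.15 = 10.65
Sum = 66.5
66.5 is ≥ 58.5 and < 72.5 → Credit

Credit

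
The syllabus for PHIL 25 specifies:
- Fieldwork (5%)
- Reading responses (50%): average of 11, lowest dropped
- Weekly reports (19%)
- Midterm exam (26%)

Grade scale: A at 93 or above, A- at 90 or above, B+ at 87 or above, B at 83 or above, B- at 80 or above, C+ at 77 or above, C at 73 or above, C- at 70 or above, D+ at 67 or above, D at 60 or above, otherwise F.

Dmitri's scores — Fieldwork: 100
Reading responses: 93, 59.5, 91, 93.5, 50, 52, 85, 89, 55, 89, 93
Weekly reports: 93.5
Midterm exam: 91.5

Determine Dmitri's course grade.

Reading responses: drop 50 → average of remaining 10 = 800/10 = 80
Weighted total:
  Fieldwork 100 × 0.05 = 5
  Reading responses 80 × 0.5 = 40
  Weekly reports 93.5 × 0.19 = 17.765
  Midterm exam 91.5 × 0.26 = 23.79
Sum = 86.555
86.555 is ≥ 83 and < 87 → B

B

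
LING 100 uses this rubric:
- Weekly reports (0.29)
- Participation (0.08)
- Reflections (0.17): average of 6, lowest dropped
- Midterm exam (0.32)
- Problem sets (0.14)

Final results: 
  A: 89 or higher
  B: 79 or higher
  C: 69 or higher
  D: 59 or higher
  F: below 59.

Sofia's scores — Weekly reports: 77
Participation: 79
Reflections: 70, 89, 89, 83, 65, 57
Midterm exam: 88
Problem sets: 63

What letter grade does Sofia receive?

B

Reflections: drop 57 → average of remaining 5 = 396/5 = 79.2
Weighted total:
  Weekly reports 77 × 0.29 = 22.33
  Participation 79 × 0.08 = 6.32
  Reflections 79.2 × 0.17 = 13.464
  Midterm exam 88 × 0.32 = 28.16
  Problem sets 63 × 0.14 = 8.82
Sum = 79.094
79.094 is ≥ 79 and < 89 → B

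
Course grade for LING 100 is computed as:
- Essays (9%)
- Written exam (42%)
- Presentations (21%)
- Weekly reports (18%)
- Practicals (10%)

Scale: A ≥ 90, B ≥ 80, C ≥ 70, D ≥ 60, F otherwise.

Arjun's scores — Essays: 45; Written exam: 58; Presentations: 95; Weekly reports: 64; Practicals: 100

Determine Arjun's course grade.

Weighted total:
  Essays 45 × 0.09 = 4.05
  Written exam 58 × 0.42 = 24.36
  Presentations 95 × 0.21 = 19.95
  Weekly reports 64 × 0.18 = 11.52
  Practicals 100 × 0.1 = 10
Sum = 69.88
69.88 is ≥ 60 and < 70 → D

D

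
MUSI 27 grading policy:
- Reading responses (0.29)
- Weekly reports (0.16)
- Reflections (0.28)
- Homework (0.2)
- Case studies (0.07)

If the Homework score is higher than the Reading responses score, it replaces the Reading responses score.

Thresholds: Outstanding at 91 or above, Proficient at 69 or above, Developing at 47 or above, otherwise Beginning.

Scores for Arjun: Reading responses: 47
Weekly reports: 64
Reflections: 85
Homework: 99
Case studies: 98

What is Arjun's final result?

Proficient

Homework (99) > Reading responses (47), so Reading responses counts as 99.
Weighted total:
  Reading responses 99 × 0.29 = 28.71
  Weekly reports 64 × 0.16 = 10.24
  Reflections 85 × 0.28 = 23.8
  Homework 99 × 0.2 = 19.8
  Case studies 98 × 0.07 = 6.86
Sum = 89.41
89.41 is ≥ 69 and < 91 → Proficient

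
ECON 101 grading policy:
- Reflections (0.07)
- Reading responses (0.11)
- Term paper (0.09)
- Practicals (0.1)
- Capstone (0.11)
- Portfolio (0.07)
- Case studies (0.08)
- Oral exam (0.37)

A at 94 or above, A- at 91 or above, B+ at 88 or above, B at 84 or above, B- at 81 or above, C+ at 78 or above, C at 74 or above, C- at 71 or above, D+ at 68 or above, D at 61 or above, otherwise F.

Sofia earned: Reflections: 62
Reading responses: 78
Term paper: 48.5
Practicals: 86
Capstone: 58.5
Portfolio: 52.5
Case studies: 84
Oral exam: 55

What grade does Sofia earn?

Weighted total:
  Reflections 62 × 0.07 = 4.34
  Reading responses 78 × 0.11 = 8.58
  Term paper 48.5 × 0.09 = 4.365
  Practicals 86 × 0.1 = 8.6
  Capstone 58.5 × 0.11 = 6.435
  Portfolio 52.5 × 0.07 = 3.675
  Case studies 84 × 0.08 = 6.72
  Oral exam 55 × 0.37 = 20.35
Sum = 63.065
63.065 is ≥ 61 and < 68 → D

D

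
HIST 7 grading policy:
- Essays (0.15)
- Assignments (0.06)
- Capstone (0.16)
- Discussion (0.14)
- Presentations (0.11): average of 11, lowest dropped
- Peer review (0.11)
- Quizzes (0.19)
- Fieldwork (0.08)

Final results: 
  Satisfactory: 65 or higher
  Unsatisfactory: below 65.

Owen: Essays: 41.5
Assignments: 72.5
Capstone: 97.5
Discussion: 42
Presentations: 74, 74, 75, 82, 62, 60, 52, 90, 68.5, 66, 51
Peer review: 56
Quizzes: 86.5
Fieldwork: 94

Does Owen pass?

Presentations: drop 51 → average of remaining 10 = 703.5/10 = 70.35
Weighted total:
  Essays 41.5 × 0.15 = 6.225
  Assignments 72.5 × 0.06 = 4.35
  Capstone 97.5 × 0.16 = 15.6
  Discussion 42 × 0.14 = 5.88
  Presentations 70.35 × 0.11 = 7.7385
  Peer review 56 × 0.11 = 6.16
  Quizzes 86.5 × 0.19 = 16.435
  Fieldwork 94 × 0.08 = 7.52
Sum = 69.9085
69.9085 ≥ 65 → Satisfactory

Satisfactory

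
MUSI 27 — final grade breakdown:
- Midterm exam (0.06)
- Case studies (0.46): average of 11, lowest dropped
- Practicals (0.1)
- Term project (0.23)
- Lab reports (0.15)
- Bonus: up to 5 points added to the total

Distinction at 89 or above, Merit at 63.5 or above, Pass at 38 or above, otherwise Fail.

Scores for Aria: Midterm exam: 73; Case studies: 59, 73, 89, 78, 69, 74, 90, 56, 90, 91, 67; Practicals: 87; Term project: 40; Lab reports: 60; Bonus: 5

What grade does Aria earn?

Case studies: drop 56 → average of remaining 10 = 780/10 = 78
Weighted total:
  Midterm exam 73 × 0.06 = 4.38
  Case studies 78 × 0.46 = 35.88
  Practicals 87 × 0.1 = 8.7
  Term project 40 × 0.23 = 9.2
  Lab reports 60 × 0.15 = 9
Sum = 67.16
Bonus: 67.16 + 5 = 72.16
72.16 is ≥ 63.5 and < 89 → Merit

Merit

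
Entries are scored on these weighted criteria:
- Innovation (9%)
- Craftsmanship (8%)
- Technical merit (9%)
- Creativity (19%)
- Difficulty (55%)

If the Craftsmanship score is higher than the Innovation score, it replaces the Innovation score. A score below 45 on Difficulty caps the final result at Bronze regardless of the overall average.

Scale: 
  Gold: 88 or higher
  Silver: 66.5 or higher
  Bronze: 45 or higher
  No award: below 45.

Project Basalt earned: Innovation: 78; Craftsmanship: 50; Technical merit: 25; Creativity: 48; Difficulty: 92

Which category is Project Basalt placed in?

Silver

Craftsmanship (50) ≤ Innovation (78), so Innovation stays at 78.
Difficulty score 92 ≥ 45: minimum met.
Weighted total:
  Innovation 78 × 0.09 = 7.02
  Craftsmanship 50 × 0.08 = 4
  Technical merit 25 × 0.09 = 2.25
  Creativity 48 × 0.19 = 9.12
  Difficulty 92 × 0.55 = 50.6
Sum = 72.99
72.99 is ≥ 66.5 and < 88 → Silver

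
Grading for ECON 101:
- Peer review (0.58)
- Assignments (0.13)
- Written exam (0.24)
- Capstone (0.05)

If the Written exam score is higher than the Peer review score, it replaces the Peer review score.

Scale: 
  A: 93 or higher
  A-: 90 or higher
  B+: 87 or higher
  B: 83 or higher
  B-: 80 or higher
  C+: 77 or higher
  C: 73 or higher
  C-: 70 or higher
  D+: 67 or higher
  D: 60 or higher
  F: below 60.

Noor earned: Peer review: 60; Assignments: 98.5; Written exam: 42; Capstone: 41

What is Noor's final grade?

Written exam (42) ≤ Peer review (60), so Peer review stays at 60.
Weighted total:
  Peer review 60 × 0.58 = 34.8
  Assignments 98.5 × 0.13 = 12.805
  Written exam 42 × 0.24 = 10.08
  Capstone 41 × 0.05 = 2.05
Sum = 59.735
59.735 < 60 → F

F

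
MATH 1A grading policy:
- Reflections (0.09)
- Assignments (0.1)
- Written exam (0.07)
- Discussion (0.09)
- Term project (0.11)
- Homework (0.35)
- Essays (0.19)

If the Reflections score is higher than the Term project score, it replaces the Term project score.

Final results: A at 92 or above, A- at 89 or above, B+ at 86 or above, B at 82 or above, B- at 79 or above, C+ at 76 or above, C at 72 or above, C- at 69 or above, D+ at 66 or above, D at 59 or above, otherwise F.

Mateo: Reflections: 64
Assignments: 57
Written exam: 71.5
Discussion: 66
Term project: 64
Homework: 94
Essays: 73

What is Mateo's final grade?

Reflections (64) ≤ Term project (64), so Term project stays at 64.
Weighted total:
  Reflections 64 × 0.09 = 5.76
  Assignments 57 × 0.1 = 5.7
  Written exam 71.5 × 0.07 = 5.005
  Discussion 66 × 0.09 = 5.94
  Term project 64 × 0.11 = 7.04
  Homework 94 × 0.35 = 32.9
  Essays 73 × 0.19 = 13.87
Sum = 76.215
76.215 is ≥ 76 and < 79 → C+

C+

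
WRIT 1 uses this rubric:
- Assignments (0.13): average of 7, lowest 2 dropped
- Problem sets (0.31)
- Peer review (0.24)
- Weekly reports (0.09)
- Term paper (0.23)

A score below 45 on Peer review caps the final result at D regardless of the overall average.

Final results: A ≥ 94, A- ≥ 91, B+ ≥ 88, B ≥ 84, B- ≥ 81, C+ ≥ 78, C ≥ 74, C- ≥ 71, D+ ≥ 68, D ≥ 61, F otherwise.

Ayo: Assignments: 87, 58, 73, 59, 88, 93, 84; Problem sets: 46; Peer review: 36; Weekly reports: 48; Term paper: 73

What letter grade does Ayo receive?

F

Assignments: drop 58, 59 → average of remaining 5 = 425/5 = 85
Peer review score 36 < 45: minimum not met.
Weighted total:
  Assignments 85 × 0.13 = 11.05
  Problem sets 46 × 0.31 = 14.26
  Peer review 36 × 0.24 = 8.64
  Weekly reports 48 × 0.09 = 4.32
  Term paper 73 × 0.23 = 16.79
Sum = 55.06
55.06 would be F; cap at D applies → F.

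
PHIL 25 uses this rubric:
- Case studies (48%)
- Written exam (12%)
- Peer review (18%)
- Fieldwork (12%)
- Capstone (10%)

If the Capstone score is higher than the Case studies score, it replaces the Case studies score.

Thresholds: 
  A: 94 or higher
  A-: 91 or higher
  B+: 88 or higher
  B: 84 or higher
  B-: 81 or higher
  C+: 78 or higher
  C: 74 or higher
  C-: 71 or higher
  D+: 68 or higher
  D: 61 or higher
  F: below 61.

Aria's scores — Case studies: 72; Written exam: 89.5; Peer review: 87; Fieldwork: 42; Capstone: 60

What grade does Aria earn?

Capstone (60) ≤ Case studies (72), so Case studies stays at 72.
Weighted total:
  Case studies 72 × 0.48 = 34.56
  Written exam 89.5 × 0.12 = 10.74
  Peer review 87 × 0.18 = 15.66
  Fieldwork 42 × 0.12 = 5.04
  Capstone 60 × 0.1 = 6
Sum = 72
72 is ≥ 71 and < 74 → C-

C-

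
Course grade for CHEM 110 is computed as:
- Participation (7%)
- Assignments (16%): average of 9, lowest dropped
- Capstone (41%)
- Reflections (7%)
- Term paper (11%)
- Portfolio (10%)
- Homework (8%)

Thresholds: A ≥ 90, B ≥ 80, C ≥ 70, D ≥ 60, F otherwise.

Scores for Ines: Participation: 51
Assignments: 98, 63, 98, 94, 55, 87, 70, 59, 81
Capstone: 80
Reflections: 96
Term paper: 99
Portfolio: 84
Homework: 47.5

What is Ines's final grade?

C

Assignments: drop 55 → average of remaining 8 = 650/8 = 81.25
Weighted total:
  Participation 51 × 0.07 = 3.57
  Assignments 81.25 × 0.16 = 13
  Capstone 80 × 0.41 = 32.8
  Reflections 96 × 0.07 = 6.72
  Term paper 99 × 0.11 = 10.89
  Portfolio 84 × 0.1 = 8.4
  Homework 47.5 × 0.08 = 3.8
Sum = 79.18
79.18 is ≥ 70 and < 80 → C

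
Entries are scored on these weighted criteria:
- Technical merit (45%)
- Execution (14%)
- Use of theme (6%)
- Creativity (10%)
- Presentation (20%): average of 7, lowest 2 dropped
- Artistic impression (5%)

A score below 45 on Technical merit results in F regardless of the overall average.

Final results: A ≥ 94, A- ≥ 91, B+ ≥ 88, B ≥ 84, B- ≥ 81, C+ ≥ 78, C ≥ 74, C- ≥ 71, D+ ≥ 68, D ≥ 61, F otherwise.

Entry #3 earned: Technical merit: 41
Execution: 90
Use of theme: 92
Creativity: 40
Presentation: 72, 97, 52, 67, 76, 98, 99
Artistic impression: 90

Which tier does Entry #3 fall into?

F

Presentation: drop 52, 67 → average of remaining 5 = 442/5 = 88.4
Technical merit score 41 < 45: minimum not met.
Weighted total:
  Technical merit 41 × 0.45 = 18.45
  Execution 90 × 0.14 = 12.6
  Use of theme 92 × 0.06 = 5.52
  Creativity 40 × 0.1 = 4
  Presentation 88.4 × 0.2 = 17.68
  Artistic impression 90 × 0.05 = 4.5
Sum = 62.75
Because the Technical merit minimum was not met, the result is F.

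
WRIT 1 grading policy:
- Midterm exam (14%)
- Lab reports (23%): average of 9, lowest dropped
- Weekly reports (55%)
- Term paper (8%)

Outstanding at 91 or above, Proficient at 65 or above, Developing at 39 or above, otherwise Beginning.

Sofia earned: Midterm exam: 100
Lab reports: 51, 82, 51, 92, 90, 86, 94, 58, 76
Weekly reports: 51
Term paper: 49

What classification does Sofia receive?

Lab reports: drop 51 → average of remaining 8 = 629/8 = 78.625
Weighted total:
  Midterm exam 100 × 0.14 = 14
  Lab reports 78.625 × 0.23 = 18.08375
  Weekly reports 51 × 0.55 = 28.05
  Term paper 49 × 0.08 = 3.92
Sum = 64.05375
64.05375 is ≥ 39 and < 65 → Developing

Developing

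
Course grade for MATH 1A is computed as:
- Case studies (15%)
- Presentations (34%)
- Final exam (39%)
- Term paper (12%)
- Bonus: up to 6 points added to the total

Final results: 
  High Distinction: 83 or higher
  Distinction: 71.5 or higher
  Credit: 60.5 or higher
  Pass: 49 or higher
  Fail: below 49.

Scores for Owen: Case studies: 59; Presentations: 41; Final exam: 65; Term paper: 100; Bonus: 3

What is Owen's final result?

Credit

Weighted total:
  Case studies 59 × 0.15 = 8.85
  Presentations 41 × 0.34 = 13.94
  Final exam 65 × 0.39 = 25.35
  Term paper 100 × 0.12 = 12
Sum = 60.14
Bonus: 60.14 + 3 = 63.14
63.14 is ≥ 60.5 and < 71.5 → Credit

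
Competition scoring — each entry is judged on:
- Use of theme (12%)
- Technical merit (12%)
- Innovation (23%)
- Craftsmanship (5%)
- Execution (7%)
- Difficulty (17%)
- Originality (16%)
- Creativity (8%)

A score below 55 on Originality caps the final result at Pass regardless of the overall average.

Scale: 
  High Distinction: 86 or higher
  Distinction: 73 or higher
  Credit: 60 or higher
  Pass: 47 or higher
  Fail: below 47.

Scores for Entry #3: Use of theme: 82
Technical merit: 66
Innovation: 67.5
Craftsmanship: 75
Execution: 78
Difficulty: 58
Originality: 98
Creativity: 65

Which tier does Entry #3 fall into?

Originality score 98 ≥ 55: minimum met.
Weighted total:
  Use of theme 82 × 0.12 = 9.84
  Technical merit 66 × 0.12 = 7.92
  Innovation 67.5 × 0.23 = 15.525
  Craftsmanship 75 × 0.05 = 3.75
  Execution 78 × 0.07 = 5.46
  Difficulty 58 × 0.17 = 9.86
  Originality 98 × 0.16 = 15.68
  Creativity 65 × 0.08 = 5.2
Sum = 73.235
73.235 is ≥ 73 and < 86 → Distinction

Distinction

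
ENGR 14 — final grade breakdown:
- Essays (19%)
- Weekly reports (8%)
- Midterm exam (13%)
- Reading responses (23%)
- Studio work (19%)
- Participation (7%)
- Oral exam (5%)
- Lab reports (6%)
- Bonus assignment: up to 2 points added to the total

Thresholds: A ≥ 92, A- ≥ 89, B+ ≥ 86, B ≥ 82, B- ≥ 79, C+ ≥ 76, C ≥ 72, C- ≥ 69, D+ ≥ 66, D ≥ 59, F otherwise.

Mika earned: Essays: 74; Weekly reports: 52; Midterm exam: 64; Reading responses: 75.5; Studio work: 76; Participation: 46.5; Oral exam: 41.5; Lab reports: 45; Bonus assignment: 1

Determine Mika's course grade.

D+

Weighted total:
  Essays 74 × 0.19 = 14.06
  Weekly reports 52 × 0.08 = 4.16
  Midterm exam 64 × 0.13 = 8.32
  Reading responses 75.5 × 0.23 = 17.365
  Studio work 76 × 0.19 = 14.44
  Participation 46.5 × 0.07 = 3.255
  Oral exam 41.5 × 0.05 = 2.075
  Lab reports 45 × 0.06 = 2.7
Sum = 66.375
Bonus assignment: 66.375 + 1 = 67.375
67.375 is ≥ 66 and < 69 → D+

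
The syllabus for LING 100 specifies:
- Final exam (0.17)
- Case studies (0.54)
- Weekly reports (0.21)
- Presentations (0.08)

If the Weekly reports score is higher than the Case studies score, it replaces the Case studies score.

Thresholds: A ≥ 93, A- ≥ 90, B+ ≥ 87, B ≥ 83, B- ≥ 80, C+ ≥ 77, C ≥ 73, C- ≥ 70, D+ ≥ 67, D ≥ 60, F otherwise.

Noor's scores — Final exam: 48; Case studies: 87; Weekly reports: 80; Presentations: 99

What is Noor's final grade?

C+

Weekly reports (80) ≤ Case studies (87), so Case studies stays at 87.
Weighted total:
  Final exam 48 × 0.17 = 8.16
  Case studies 87 × 0.54 = 46.98
  Weekly reports 80 × 0.21 = 16.8
  Presentations 99 × 0.08 = 7.92
Sum = 79.86
79.86 is ≥ 77 and < 80 → C+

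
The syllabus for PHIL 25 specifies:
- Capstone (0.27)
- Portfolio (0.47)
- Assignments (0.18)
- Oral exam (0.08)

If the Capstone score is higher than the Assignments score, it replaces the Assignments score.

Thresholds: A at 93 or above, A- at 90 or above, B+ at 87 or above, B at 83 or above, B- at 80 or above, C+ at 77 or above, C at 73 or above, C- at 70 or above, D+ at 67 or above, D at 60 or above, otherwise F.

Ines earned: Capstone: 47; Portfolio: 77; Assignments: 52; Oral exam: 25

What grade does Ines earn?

Capstone (47) ≤ Assignments (52), so Assignments stays at 52.
Weighted total:
  Capstone 47 × 0.27 = 12.69
  Portfolio 77 × 0.47 = 36.19
  Assignments 52 × 0.18 = 9.36
  Oral exam 25 × 0.08 = 2
Sum = 60.24
60.24 is ≥ 60 and < 67 → D

D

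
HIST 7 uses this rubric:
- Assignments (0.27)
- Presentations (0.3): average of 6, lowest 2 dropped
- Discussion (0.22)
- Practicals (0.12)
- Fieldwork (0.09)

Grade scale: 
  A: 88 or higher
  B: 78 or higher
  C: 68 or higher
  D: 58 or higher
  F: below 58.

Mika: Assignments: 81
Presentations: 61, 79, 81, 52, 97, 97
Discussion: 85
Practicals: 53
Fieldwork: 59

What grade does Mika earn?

B

Presentations: drop 52, 61 → average of remaining 4 = 354/4 = 88.5
Weighted total:
  Assignments 81 × 0.27 = 21.87
  Presentations 88.5 × 0.3 = 26.55
  Discussion 85 × 0.22 = 18.7
  Practicals 53 × 0.12 = 6.36
  Fieldwork 59 × 0.09 = 5.31
Sum = 78.79
78.79 is ≥ 78 and < 88 → B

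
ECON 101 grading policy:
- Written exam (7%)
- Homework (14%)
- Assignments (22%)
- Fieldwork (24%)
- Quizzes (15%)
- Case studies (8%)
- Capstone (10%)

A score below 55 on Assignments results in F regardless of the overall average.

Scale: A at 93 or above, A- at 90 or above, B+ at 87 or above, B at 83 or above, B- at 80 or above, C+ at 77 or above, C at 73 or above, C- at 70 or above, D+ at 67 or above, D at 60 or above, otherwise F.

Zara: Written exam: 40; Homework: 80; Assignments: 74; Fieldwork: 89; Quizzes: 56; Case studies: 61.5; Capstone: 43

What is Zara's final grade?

D+

Assignments score 74 ≥ 55: minimum met.
Weighted total:
  Written exam 40 × 0.07 = 2.8
  Homework 80 × 0.14 = 11.2
  Assignments 74 × 0.22 = 16.28
  Fieldwork 89 × 0.24 = 21.36
  Quizzes 56 × 0.15 = 8.4
  Case studies 61.5 × 0.08 = 4.92
  Capstone 43 × 0.1 = 4.3
Sum = 69.26
69.26 is ≥ 67 and < 70 → D+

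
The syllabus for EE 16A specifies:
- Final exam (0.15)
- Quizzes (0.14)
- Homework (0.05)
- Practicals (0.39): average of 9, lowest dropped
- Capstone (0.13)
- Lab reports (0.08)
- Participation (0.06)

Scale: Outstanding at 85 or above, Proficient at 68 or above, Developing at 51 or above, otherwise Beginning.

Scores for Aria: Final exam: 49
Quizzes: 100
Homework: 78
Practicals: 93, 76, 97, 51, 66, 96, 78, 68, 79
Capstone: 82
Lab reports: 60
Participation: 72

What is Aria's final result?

Practicals: drop 51 → average of remaining 8 = 653/8 = 81.625
Weighted total:
  Final exam 49 × 0.15 = 7.35
  Quizzes 100 × 0.14 = 14
  Homework 78 × 0.05 = 3.9
  Practicals 81.625 × 0.39 = 31.83375
  Capstone 82 × 0.13 = 10.66
  Lab reports 60 × 0.08 = 4.8
  Participation 72 × 0.06 = 4.32
Sum = 76.86375
76.86375 is ≥ 68 and < 85 → Proficient

Proficient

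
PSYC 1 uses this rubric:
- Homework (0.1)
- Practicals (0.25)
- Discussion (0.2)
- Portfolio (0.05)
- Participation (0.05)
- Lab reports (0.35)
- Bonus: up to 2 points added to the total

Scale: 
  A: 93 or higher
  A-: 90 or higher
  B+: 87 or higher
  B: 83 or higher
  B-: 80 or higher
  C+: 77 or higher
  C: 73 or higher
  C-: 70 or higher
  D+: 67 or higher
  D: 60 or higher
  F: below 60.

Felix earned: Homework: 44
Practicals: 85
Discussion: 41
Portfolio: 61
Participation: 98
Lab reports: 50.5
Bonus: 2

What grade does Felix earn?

D

Weighted total:
  Homework 44 × 0.1 = 4.4
  Practicals 85 × 0.25 = 21.25
  Discussion 41 × 0.2 = 8.2
  Portfolio 61 × 0.05 = 3.05
  Participation 98 × 0.05 = 4.9
  Lab reports 50.5 × 0.35 = 17.675
Sum = 59.475
Bonus: 59.475 + 2 = 61.475
61.475 is ≥ 60 and < 67 → D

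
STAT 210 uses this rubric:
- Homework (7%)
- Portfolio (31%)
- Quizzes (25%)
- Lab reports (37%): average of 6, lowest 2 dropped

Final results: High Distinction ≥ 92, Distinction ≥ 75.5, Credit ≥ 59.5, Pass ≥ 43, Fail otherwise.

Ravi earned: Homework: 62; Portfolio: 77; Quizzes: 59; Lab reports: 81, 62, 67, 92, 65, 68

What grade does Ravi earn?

Credit

Lab reports: drop 62, 65 → average of remaining 4 = 308/4 = 77
Weighted total:
  Homework 62 × 0.07 = 4.34
  Portfolio 77 × 0.31 = 23.87
  Quizzes 59 × 0.25 = 14.75
  Lab reports 77 × 0.37 = 28.49
Sum = 71.45
71.45 is ≥ 59.5 and < 75.5 → Credit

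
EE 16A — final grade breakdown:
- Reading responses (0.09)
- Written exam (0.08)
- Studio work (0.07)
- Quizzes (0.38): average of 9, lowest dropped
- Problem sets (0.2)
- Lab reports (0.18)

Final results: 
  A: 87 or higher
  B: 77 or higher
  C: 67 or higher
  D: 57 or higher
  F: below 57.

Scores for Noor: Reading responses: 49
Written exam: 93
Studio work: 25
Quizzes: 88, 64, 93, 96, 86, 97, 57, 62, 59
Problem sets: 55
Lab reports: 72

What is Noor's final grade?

C

Quizzes: drop 57 → average of remaining 8 = 645/8 = 80.625
Weighted total:
  Reading responses 49 × 0.09 = 4.41
  Written exam 93 × 0.08 = 7.44
  Studio work 25 × 0.07 = 1.75
  Quizzes 80.625 × 0.38 = 30.6375
  Problem sets 55 × 0.2 = 11
  Lab reports 72 × 0.18 = 12.96
Sum = 68.1975
68.1975 is ≥ 67 and < 77 → C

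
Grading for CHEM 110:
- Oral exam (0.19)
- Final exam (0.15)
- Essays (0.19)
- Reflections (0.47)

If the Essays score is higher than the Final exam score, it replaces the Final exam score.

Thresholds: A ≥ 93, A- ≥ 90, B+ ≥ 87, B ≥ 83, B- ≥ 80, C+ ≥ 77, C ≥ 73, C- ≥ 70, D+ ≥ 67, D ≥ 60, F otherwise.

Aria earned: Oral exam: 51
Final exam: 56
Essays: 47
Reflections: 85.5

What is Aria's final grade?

D+

Essays (47) ≤ Final exam (56), so Final exam stays at 56.
Weighted total:
  Oral exam 51 × 0.19 = 9.69
  Final exam 56 × 0.15 = 8.4
  Essays 47 × 0.19 = 8.93
  Reflections 85.5 × 0.47 = 40.185
Sum = 67.205
67.205 is ≥ 67 and < 70 → D+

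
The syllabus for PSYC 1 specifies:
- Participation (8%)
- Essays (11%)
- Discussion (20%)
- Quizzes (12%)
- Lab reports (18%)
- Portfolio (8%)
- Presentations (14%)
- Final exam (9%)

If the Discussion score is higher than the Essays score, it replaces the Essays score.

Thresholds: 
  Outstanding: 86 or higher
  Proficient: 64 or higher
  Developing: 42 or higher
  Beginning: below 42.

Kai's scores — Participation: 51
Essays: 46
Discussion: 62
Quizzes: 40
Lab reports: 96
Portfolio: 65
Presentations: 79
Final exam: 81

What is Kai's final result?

Discussion (62) > Essays (46), so Essays counts as 62.
Weighted total:
  Participation 51 × 0.08 = 4.08
  Essays 62 × 0.11 = 6.82
  Discussion 62 × 0.2 = 12.4
  Quizzes 40 × 0.12 = 4.8
  Lab reports 96 × 0.18 = 17.28
  Portfolio 65 × 0.08 = 5.2
  Presentations 79 × 0.14 = 11.06
  Final exam 81 × 0.09 = 7.29
Sum = 68.93
68.93 is ≥ 64 and < 86 → Proficient

Proficient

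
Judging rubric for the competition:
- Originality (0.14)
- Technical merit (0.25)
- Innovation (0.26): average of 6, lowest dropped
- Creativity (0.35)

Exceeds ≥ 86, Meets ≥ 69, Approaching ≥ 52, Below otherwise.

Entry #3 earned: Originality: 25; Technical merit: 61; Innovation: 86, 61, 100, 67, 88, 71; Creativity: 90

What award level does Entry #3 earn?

Innovation: drop 61 → average of remaining 5 = 412/5 = 82.4
Weighted total:
  Originality 25 × 0.14 = 3.5
  Technical merit 61 × 0.25 = 15.25
  Innovation 82.4 × 0.26 = 21.424
  Creativity 90 × 0.35 = 31.5
Sum = 71.674
71.674 is ≥ 69 and < 86 → Meets

Meets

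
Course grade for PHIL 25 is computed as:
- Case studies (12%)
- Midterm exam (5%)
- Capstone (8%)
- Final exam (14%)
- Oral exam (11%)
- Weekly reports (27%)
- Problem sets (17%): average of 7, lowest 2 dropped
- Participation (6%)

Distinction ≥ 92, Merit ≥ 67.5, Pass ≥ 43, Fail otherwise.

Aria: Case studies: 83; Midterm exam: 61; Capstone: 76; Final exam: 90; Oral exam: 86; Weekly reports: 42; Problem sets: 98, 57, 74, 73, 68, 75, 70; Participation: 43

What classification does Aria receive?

Problem sets: drop 57, 68 → average of remaining 5 = 390/5 = 78
Weighted total:
  Case studies 83 × 0.12 = 9.96
  Midterm exam 61 × 0.05 = 3.05
  Capstone 76 × 0.08 = 6.08
  Final exam 90 × 0.14 = 12.6
  Oral exam 86 × 0.11 = 9.46
  Weekly reports 42 × 0.27 = 11.34
  Problem sets 78 × 0.17 = 13.26
  Participation 43 × 0.06 = 2.58
Sum = 68.33
68.33 is ≥ 67.5 and < 92 → Merit

Merit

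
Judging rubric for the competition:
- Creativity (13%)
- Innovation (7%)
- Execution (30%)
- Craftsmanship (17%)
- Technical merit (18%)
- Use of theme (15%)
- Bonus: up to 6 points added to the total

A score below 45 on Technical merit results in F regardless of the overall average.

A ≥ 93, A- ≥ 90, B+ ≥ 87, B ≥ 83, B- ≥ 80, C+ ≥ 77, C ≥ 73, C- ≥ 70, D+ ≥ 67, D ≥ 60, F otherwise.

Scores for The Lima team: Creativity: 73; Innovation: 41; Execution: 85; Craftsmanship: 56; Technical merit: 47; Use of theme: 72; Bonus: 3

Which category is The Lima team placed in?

D+

Technical merit score 47 ≥ 45: minimum met.
Weighted total:
  Creativity 73 × 0.13 = 9.49
  Innovation 41 × 0.07 = 2.87
  Execution 85 × 0.3 = 25.5
  Craftsmanship 56 × 0.17 = 9.52
  Technical merit 47 × 0.18 = 8.46
  Use of theme 72 × 0.15 = 10.8
Sum = 66.64
Bonus: 66.64 + 3 = 69.64
69.64 is ≥ 67 and < 70 → D+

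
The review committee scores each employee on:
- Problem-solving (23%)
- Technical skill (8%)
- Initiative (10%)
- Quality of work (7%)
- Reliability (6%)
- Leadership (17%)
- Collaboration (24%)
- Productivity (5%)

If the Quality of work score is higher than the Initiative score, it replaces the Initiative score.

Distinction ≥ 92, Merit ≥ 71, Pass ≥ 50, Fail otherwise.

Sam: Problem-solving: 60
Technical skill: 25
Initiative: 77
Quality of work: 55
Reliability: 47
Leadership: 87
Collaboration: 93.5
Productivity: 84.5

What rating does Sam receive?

Merit

Quality of work (55) ≤ Initiative (77), so Initiative stays at 77.
Weighted total:
  Problem-solving 60 × 0.23 = 13.8
  Technical skill 25 × 0.08 = 2
  Initiative 77 × 0.1 = 7.7
  Quality of work 55 × 0.07 = 3.85
  Reliability 47 × 0.06 = 2.82
  Leadership 87 × 0.17 = 14.79
  Collaboration 93.5 × 0.24 = 22.44
  Productivity 84.5 × 0.05 = 4.225
Sum = 71.625
71.625 is ≥ 71 and < 92 → Merit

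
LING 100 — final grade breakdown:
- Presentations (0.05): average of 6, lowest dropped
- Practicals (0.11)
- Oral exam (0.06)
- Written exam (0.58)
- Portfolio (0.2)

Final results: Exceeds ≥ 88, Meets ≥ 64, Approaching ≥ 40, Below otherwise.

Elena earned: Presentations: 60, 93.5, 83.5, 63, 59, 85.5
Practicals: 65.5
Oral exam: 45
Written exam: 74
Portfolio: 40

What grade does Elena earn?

Meets

Presentations: drop 59 → average of remaining 5 = 385.5/5 = 77.1
Weighted total:
  Presentations 77.1 × 0.05 = 3.855
  Practicals 65.5 × 0.11 = 7.205
  Oral exam 45 × 0.06 = 2.7
  Written exam 74 × 0.58 = 42.92
  Portfolio 40 × 0.2 = 8
Sum = 64.68
64.68 is ≥ 64 and < 88 → Meets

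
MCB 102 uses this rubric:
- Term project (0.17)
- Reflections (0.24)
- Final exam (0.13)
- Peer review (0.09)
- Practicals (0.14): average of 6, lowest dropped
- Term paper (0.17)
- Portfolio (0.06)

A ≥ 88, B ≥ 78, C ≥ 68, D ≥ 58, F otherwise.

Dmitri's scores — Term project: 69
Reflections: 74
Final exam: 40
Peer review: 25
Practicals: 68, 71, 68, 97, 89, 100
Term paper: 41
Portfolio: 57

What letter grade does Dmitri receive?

Practicals: drop 68 → average of remaining 5 = 425/5 = 85
Weighted total:
  Term project 69 × 0.17 = 11.73
  Reflections 74 × 0.24 = 17.76
  Final exam 40 × 0.13 = 5.2
  Peer review 25 × 0.09 = 2.25
  Practicals 85 × 0.14 = 11.9
  Term paper 41 × 0.17 = 6.97
  Portfolio 57 × 0.06 = 3.42
Sum = 59.23
59.23 is ≥ 58 and < 68 → D

D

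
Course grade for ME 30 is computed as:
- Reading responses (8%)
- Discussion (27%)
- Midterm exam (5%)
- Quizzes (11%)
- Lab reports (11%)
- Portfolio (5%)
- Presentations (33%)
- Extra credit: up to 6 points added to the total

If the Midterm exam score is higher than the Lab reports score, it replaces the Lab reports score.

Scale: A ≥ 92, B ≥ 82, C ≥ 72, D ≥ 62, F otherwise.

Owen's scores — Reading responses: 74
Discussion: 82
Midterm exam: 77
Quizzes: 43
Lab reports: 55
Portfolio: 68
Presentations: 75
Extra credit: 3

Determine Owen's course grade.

C

Midterm exam (77) > Lab reports (55), so Lab reports counts as 77.
Weighted total:
  Reading responses 74 × 0.08 = 5.92
  Discussion 82 × 0.27 = 22.14
  Midterm exam 77 × 0.05 = 3.85
  Quizzes 43 × 0.11 = 4.73
  Lab reports 77 × 0.11 = 8.47
  Portfolio 68 × 0.05 = 3.4
  Presentations 75 × 0.33 = 24.75
Sum = 73.26
Extra credit: 73.26 + 3 = 76.26
76.26 is ≥ 72 and < 82 → C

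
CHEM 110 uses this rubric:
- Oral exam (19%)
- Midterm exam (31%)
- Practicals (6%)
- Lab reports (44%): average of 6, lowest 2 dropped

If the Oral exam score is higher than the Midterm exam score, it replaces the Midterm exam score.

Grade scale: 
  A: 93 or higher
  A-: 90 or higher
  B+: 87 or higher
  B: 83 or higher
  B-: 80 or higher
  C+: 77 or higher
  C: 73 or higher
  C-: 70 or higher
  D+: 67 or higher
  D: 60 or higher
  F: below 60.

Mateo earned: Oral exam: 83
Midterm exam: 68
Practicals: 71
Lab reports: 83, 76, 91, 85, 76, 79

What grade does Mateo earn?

B-

Lab reports: drop 76, 76 → average of remaining 4 = 338/4 = 84.5
Oral exam (83) > Midterm exam (68), so Midterm exam counts as 83.
Weighted total:
  Oral exam 83 × 0.19 = 15.77
  Midterm exam 83 × 0.31 = 25.73
  Practicals 71 × 0.06 = 4.26
  Lab reports 84.5 × 0.44 = 37.18
Sum = 82.94
82.94 is ≥ 80 and < 83 → B-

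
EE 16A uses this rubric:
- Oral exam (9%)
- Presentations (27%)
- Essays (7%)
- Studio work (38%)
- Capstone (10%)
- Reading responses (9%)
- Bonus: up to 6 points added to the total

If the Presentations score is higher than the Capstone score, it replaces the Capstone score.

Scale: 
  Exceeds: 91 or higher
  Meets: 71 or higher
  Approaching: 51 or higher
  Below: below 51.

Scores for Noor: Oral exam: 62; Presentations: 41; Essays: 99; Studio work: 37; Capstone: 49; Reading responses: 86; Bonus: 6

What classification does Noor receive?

Presentations (41) ≤ Capstone (49), so Capstone stays at 49.
Weighted total:
  Oral exam 62 × 0.09 = 5.58
  Presentations 41 × 0.27 = 11.07
  Essays 99 × 0.07 = 6.93
  Studio work 37 × 0.38 = 14.06
  Capstone 49 × 0.1 = 4.9
  Reading responses 86 × 0.09 = 7.74
Sum = 50.28
Bonus: 50.28 + 6 = 56.28
56.28 is ≥ 51 and < 71 → Approaching

Approaching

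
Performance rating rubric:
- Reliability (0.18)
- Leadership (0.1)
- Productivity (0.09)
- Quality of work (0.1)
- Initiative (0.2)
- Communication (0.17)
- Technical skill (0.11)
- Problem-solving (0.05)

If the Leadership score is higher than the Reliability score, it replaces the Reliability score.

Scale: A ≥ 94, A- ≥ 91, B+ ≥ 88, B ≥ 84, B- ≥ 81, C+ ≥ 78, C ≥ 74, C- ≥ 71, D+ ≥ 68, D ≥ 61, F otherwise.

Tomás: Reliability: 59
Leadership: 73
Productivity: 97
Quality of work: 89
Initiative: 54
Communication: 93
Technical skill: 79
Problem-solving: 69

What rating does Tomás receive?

Leadership (73) > Reliability (59), so Reliability counts as 73.
Weighted total:
  Reliability 73 × 0.18 = 13.14
  Leadership 73 × 0.1 = 7.3
  Productivity 97 × 0.09 = 8.73
  Quality of work 89 × 0.1 = 8.9
  Initiative 54 × 0.2 = 10.8
  Communication 93 × 0.17 = 15.81
  Technical skill 79 × 0.11 = 8.69
  Problem-solving 69 × 0.05 = 3.45
Sum = 76.82
76.82 is ≥ 74 and < 78 → C

C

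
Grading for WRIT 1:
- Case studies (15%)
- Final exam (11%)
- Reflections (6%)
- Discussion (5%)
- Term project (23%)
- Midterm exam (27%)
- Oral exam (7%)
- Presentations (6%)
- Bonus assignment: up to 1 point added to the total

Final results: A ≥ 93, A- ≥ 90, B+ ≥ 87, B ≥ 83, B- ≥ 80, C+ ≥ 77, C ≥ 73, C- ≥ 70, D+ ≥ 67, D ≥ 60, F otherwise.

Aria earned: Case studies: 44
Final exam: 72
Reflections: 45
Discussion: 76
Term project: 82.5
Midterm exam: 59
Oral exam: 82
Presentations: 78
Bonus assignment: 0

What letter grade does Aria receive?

D

Weighted total:
  Case studies 44 × 0.15 = 6.6
  Final exam 72 × 0.11 = 7.92
  Reflections 45 × 0.06 = 2.7
  Discussion 76 × 0.05 = 3.8
  Term project 82.5 × 0.23 = 18.975
  Midterm exam 59 × 0.27 = 15.93
  Oral exam 82 × 0.07 = 5.74
  Presentations 78 × 0.06 = 4.68
Sum = 66.345
Bonus assignment: 66.345 + 0 = 66.345
66.345 is ≥ 60 and < 67 → D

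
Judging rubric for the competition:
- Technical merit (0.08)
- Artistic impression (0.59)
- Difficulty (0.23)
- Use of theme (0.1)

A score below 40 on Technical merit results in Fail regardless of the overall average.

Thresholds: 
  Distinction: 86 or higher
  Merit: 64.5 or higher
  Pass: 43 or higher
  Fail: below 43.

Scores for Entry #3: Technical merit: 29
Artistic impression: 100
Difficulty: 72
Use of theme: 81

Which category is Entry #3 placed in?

Fail

Technical merit score 29 < 40: minimum not met.
Weighted total:
  Technical merit 29 × 0.08 = 2.32
  Artistic impression 100 × 0.59 = 59
  Difficulty 72 × 0.23 = 16.56
  Use of theme 81 × 0.1 = 8.1
Sum = 85.98
Because the Technical merit minimum was not met, the result is Fail.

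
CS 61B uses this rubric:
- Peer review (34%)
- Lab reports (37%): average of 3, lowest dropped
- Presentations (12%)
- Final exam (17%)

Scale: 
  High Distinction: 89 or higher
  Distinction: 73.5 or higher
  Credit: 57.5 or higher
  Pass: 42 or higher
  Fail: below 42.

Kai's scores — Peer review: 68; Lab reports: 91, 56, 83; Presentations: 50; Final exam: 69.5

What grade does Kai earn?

Credit

Lab reports: drop 56 → average of remaining 2 = 174/2 = 87
Weighted total:
  Peer review 68 × 0.34 = 23.12
  Lab reports 87 × 0.37 = 32.19
  Presentations 50 × 0.12 = 6
  Final exam 69.5 × 0.17 = 11.815
Sum = 73.125
73.125 is ≥ 57.5 and < 73.5 → Credit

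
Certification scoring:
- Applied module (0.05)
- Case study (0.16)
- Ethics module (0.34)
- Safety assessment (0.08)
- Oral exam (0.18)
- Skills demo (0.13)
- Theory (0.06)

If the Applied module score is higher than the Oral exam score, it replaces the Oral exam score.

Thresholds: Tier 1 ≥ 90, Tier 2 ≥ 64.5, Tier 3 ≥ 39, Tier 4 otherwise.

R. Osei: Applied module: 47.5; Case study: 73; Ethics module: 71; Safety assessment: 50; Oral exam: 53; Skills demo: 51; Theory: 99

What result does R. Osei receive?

Tier 3

Applied module (47.5) ≤ Oral exam (53), so Oral exam stays at 53.
Weighted total:
  Applied module 47.5 × 0.05 = 2.375
  Case study 73 × 0.16 = 11.68
  Ethics module 71 × 0.34 = 24.14
  Safety assessment 50 × 0.08 = 4
  Oral exam 53 × 0.18 = 9.54
  Skills demo 51 × 0.13 = 6.63
  Theory 99 × 0.06 = 5.94
Sum = 64.305
64.305 is ≥ 39 and < 64.5 → Tier 3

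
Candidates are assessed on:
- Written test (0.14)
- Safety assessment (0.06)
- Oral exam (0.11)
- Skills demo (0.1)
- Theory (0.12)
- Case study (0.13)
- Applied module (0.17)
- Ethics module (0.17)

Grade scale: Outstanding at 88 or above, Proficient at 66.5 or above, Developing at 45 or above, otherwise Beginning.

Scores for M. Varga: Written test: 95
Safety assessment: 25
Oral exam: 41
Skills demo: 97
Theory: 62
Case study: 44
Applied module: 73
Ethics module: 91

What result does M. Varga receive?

Weighted total:
  Written test 95 × 0.14 = 13.3
  Safety assessment 25 × 0.06 = 1.5
  Oral exam 41 × 0.11 = 4.51
  Skills demo 97 × 0.1 = 9.7
  Theory 62 × 0.12 = 7.44
  Case study 44 × 0.13 = 5.72
  Applied module 73 × 0.17 = 12.41
  Ethics module 91 × 0.17 = 15.47
Sum = 70.05
70.05 is ≥ 66.5 and < 88 → Proficient

Proficient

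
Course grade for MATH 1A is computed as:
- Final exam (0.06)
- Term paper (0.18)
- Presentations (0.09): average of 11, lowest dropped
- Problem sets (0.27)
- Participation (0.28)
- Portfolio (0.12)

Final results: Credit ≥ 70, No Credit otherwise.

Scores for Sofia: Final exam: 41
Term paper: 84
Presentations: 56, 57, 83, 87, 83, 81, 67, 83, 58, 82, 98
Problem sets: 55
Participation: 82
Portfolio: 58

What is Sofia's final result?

No Credit

Presentations: drop 56 → average of remaining 10 = 779/10 = 77.9
Weighted total:
  Final exam 41 × 0.06 = 2.46
  Term paper 84 × 0.18 = 15.12
  Presentations 77.9 × 0.09 = 7.011
  Problem sets 55 × 0.27 = 14.85
  Participation 82 × 0.28 = 22.96
  Portfolio 58 × 0.12 = 6.96
Sum = 69.361
69.361 < 70 → No Credit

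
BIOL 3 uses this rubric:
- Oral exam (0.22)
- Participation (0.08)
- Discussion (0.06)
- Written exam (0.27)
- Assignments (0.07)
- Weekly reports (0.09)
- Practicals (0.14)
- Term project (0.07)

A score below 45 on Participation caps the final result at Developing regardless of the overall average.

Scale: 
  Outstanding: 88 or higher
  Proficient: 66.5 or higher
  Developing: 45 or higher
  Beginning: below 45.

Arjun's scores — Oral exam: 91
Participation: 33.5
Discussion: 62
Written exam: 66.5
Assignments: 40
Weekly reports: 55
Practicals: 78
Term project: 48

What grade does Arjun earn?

Developing

Participation score 33.5 < 45: minimum not met.
Weighted total:
  Oral exam 91 × 0.22 = 20.02
  Participation 33.5 × 0.08 = 2.68
  Discussion 62 × 0.06 = 3.72
  Written exam 66.5 × 0.27 = 17.955
  Assignments 40 × 0.07 = 2.8
  Weekly reports 55 × 0.09 = 4.95
  Practicals 78 × 0.14 = 10.92
  Term project 48 × 0.07 = 3.36
Sum = 66.405
66.405 would be Developing; cap at Developing applies → Developing.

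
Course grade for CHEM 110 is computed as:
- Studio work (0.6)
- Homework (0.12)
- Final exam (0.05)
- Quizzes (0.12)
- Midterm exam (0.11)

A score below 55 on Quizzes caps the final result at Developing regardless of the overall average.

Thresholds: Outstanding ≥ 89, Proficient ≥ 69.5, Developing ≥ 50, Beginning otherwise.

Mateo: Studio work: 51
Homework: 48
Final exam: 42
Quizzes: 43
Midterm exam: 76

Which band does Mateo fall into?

Quizzes score 43 < 55: minimum not met.
Weighted total:
  Studio work 51 × 0.6 = 30.6
  Homework 48 × 0.12 = 5.76
  Final exam 42 × 0.05 = 2.1
  Quizzes 43 × 0.12 = 5.16
  Midterm exam 76 × 0.11 = 8.36
Sum = 51.98
51.98 would be Developing; cap at Developing applies → Developing.

Developing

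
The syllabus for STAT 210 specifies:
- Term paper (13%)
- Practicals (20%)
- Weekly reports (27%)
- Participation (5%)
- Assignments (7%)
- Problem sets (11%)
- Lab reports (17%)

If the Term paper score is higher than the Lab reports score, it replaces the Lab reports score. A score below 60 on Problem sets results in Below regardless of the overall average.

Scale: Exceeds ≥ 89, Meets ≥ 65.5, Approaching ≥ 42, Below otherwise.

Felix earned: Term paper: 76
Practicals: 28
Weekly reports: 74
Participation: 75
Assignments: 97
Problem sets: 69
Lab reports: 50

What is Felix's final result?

Meets

Term paper (76) > Lab reports (50), so Lab reports counts as 76.
Problem sets score 69 ≥ 60: minimum met.
Weighted total:
  Term paper 76 × 0.13 = 9.88
  Practicals 28 × 0.2 = 5.6
  Weekly reports 74 × 0.27 = 19.98
  Participation 75 × 0.05 = 3.75
  Assignments 97 × 0.07 = 6.79
  Problem sets 69 × 0.11 = 7.59
  Lab reports 76 × 0.17 = 12.92
Sum = 66.51
66.51 is ≥ 65.5 and < 89 → Meets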